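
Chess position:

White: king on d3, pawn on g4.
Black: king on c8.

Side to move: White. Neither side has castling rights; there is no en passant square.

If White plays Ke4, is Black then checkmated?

After Ke4: black king on c8; in check: no.
Black is not in check, so this cannot be checkmate.

no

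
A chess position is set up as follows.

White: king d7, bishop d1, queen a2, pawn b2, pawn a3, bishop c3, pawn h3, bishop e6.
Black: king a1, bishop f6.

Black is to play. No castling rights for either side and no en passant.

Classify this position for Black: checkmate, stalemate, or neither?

Black to move; black king on a1.
In check: yes, from the white queen on a2.
King squares — b1: attacked by Qa2; a2: attacked by Be6; b2: attacked by Qa2.
Legal moves for Black: none.
In check with no legal moves → checkmate.

checkmate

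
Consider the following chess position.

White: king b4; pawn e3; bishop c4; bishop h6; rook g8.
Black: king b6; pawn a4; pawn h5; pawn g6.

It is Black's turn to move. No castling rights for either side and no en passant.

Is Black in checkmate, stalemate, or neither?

neither

Black to move; black king on b6.
In check: no.
Legal moves for Black: Kc7, Kb7, Ka7, Kc6, g5, h4, a3.
Black has 7 legal moves and is not in check → neither.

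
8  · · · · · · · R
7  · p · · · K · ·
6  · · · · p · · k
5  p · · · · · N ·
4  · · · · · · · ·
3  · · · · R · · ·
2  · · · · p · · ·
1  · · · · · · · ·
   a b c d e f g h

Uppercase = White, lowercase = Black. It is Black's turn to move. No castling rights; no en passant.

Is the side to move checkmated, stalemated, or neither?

neither

Black to move; black king on h6.
In check: yes, from the white rook on h8.
King squares — g5: available; h5: attacked by Rh8; g6: attacked by Kf7; g7: attacked by Kf7; h7: attacked by Ng5.
Legal moves for Black: Kxg5.
Black is in check but has 1 legal move → neither.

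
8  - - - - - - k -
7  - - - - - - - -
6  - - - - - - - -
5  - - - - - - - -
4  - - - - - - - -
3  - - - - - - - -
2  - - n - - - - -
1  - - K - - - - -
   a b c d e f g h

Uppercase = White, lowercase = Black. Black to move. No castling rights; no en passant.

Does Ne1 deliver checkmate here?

no

After Ne1: white king on c1; in check: no.
White is not in check, so this cannot be checkmate.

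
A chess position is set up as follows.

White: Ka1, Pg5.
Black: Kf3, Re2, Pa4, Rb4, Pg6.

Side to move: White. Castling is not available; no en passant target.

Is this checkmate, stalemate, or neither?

White to move; white king on a1.
In check: no.
King squares — b1: attacked by Rb4; a2: attacked by Re2; b2: attacked by Re2.
Legal moves for White: none.
Not in check and no legal moves → stalemate.

stalemate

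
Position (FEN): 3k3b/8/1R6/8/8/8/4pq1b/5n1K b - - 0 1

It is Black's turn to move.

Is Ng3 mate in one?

After Ng3: white king on h1; in check: yes, from the black knight on g3.
King squares — g1: attacked by Qf2; g2: attacked by Qf2; h2: attacked by Qf2.
White has no legal moves → checkmate.

yes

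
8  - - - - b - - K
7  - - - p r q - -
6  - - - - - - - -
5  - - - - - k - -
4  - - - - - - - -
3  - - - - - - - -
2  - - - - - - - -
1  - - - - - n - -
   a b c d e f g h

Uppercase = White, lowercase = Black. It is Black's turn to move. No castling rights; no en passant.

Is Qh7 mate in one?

yes

After Qh7: white king on h8; in check: yes, from the black queen on h7.
King squares — g7: attacked by Re7; h7: attacked by Re7; g8: attacked by Qh7.
White has no legal moves → checkmate.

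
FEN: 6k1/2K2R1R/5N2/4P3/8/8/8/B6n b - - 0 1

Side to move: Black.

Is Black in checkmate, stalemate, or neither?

checkmate

Black to move; black king on g8.
In check: yes, from the white knight on f6.
King squares — f7: attacked by Rh7; g7: attacked by Rf7; h7: attacked by Nf6; f8: attacked by Rf7; h8: attacked by Rh7.
Legal moves for Black: none.
In check with no legal moves → checkmate.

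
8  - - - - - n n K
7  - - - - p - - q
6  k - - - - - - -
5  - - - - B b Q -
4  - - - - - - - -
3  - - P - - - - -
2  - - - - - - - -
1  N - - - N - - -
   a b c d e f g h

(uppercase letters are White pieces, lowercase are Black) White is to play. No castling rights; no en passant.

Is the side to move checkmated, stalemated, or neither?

White to move; white king on h8.
In check: yes, from the black queen on h7.
King squares — g7: attacked by Qh7; h7: attacked by Bf5; g8: attacked by Qh7.
Legal moves for White: none.
In check with no legal moves → checkmate.

checkmate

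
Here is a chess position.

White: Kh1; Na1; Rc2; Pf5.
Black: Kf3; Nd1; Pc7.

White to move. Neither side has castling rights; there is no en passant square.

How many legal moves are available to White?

17

White to move; king on h1.
In check: no.
Legal moves: Rxc7, Rc6, Rc5, Rc4, Rc3+, Rh2, Rg2, Rf2+, Re2, Rd2, Rb2, Ra2, Rc1, Kh2, Kg1, Nb3, f6.
Count: 17.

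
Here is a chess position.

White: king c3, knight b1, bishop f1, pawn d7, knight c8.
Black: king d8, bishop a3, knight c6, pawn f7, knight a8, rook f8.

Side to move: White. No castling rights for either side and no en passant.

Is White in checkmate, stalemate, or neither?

White to move; white king on c3.
In check: no.
Legal moves for White: Ne7, Na7, Nd6, Nb6, Kc4, Kd3, Kb3, Kd2, Kc2, Ba6, Bb5, Bc4, Bh3, Bd3, Bg2, Be2, Nxa3, Nd2.
White has 18 legal moves and is not in check → neither.

neither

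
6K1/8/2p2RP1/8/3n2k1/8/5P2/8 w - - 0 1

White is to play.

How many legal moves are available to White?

16

White to move; king on g8.
In check: no.
Legal moves: Kh8, Kf8, Kh7, Kg7, Kf7, Rf8, Rf7, Re6, Rd6, Rxc6, Rf5, Rf4+, Rf3, g7, f3+, f4.
Count: 16.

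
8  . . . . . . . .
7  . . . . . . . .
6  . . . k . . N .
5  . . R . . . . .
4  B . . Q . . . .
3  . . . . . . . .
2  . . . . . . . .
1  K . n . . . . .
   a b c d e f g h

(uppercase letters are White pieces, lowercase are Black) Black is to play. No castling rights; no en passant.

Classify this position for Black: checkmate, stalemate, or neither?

neither

Black to move; black king on d6.
In check: yes, from the white queen on d4.
Legal moves for Black: Ke6.
Black is in check but has 1 legal move → neither.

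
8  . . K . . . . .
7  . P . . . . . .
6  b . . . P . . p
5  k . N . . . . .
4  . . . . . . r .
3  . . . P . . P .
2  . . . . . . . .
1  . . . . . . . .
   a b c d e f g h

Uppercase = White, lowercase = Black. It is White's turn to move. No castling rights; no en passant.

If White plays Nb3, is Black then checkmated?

After Nb3: black king on a5; in check: yes, from the white knight on b3.
Black has 4 legal replies: Kb6, Kb5, Kb4, Ka4.
In check but a legal move exists → not checkmate.

no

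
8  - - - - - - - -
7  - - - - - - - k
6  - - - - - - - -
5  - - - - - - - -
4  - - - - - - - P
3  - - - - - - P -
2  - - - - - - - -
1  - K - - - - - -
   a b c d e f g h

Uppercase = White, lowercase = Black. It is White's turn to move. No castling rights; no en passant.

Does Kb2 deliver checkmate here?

After Kb2: black king on h7; in check: no.
Black is not in check, so this cannot be checkmate.

no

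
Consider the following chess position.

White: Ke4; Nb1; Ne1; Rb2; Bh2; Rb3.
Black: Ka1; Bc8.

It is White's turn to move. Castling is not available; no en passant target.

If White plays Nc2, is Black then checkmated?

After Nc2: black king on a1; in check: yes, from the white knight on c2.
King squares — b1: attacked by Rb2; a2: attacked by Rb2; b2: attacked by Rb3.
Black has no legal moves → checkmate.

yes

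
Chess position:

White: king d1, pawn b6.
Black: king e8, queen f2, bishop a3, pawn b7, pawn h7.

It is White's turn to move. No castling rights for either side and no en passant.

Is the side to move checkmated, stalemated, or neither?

stalemate

White to move; white king on d1.
In check: no.
King squares — c1: attacked by Ba3; e1: attacked by Qf2; c2: attacked by Qf2; d2: attacked by Qf2; e2: attacked by Qf2.
Legal moves for White: none.
Not in check and no legal moves → stalemate.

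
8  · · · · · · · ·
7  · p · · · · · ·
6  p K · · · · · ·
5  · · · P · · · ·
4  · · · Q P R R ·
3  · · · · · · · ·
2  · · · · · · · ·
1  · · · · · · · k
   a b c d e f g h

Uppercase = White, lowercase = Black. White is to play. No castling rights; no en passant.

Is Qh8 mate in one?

yes

After Qh8: black king on h1; in check: yes, from the white queen on h8.
King squares — g1: attacked by Rg4; g2: attacked by Rg4; h2: attacked by Qh8.
Black has no legal moves → checkmate.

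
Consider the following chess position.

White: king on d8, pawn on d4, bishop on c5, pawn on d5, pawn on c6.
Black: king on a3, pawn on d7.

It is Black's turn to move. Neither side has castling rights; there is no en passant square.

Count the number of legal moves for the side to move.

Black to move; king on a3.
In check: yes, from the white bishop on c5.
Legal moves: Ka4, Kb3, Kb2, Ka2.
Count: 4.

4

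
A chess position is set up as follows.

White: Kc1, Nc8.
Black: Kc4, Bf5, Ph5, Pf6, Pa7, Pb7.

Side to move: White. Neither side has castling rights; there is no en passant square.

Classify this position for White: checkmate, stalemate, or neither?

neither

White to move; white king on c1.
In check: no.
Legal moves for White: Ne7, Nxa7, Nd6+, Nb6+, Kd2, Kb2, Kd1.
White has 7 legal moves and is not in check → neither.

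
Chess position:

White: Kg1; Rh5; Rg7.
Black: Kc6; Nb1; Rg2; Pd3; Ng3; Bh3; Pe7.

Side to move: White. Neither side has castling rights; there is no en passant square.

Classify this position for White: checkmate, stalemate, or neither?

White to move; white king on g1.
In check: yes, from the black rook on g2.
King squares — f1: attacked by Ng3; h1: attacked by Ng3; f2: attacked by Rg2; g2: attacked by Bh3; h2: attacked by Rg2.
Legal moves for White: none.
In check with no legal moves → checkmate.

checkmate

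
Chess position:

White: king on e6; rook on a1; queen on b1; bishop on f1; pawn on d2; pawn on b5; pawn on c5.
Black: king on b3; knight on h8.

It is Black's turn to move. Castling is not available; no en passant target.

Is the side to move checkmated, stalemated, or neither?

Black to move; black king on b3.
In check: yes, from the white queen on b1.
King squares — a2: attacked by Ra1; b2: attacked by Qb1; c2: attacked by Qb1; a3: attacked by Ra1; c3: attacked by Pd2; a4: attacked by Ra1; b4: attacked by Qb1; c4: attacked by Bf1.
Legal moves for Black: none.
In check with no legal moves → checkmate.

checkmate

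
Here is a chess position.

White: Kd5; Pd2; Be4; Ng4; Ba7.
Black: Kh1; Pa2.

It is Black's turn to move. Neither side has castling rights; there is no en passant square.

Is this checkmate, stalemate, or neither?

checkmate

Black to move; black king on h1.
In check: yes, from the white bishop on e4.
King squares — g1: attacked by Ba7; g2: attacked by Be4; h2: attacked by Ng4.
Legal moves for Black: none.
In check with no legal moves → checkmate.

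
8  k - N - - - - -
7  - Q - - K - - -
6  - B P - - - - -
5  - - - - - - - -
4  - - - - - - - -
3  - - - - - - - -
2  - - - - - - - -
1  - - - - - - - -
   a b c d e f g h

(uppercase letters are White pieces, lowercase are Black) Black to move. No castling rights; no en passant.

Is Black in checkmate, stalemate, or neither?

Black to move; black king on a8.
In check: yes, from the white queen on b7.
King squares — a7: attacked by Bb6; b7: attacked by Pc6; b8: attacked by Qb7.
Legal moves for Black: none.
In check with no legal moves → checkmate.

checkmate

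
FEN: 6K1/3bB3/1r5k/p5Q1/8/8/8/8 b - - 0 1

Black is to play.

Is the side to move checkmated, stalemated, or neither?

Black to move; black king on h6.
In check: yes, from the white queen on g5.
King squares — g5: attacked by Be7; h5: attacked by Qg5; g6: attacked by Qg5; g7: attacked by Qg5; h7: attacked by Kg8.
Legal moves for Black: none.
In check with no legal moves → checkmate.

checkmate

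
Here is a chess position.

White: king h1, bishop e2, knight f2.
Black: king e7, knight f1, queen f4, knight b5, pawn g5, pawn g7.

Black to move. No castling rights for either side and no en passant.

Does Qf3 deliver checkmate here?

no

After Qf3: white king on h1; in check: yes, from the black queen on f3.
White has 2 legal replies: Kg1, Bxf3.
In check but a legal move exists → not checkmate.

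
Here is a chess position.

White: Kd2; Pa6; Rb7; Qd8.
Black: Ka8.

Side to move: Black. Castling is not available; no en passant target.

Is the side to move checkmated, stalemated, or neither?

checkmate

Black to move; black king on a8.
In check: yes, from the white queen on d8.
King squares — a7: attacked by Rb7; b7: attacked by Pa6; b8: attacked by Rb7.
Legal moves for Black: none.
In check with no legal moves → checkmate.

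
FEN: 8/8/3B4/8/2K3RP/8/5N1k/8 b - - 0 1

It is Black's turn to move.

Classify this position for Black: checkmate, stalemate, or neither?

Black to move; black king on h2.
In check: yes, from the white bishop on d6.
King squares — g1: attacked by Rg4; h1: attacked by Nf2; g2: attacked by Rg4; g3: attacked by Rg4; h3: attacked by Nf2.
Legal moves for Black: none.
In check with no legal moves → checkmate.

checkmate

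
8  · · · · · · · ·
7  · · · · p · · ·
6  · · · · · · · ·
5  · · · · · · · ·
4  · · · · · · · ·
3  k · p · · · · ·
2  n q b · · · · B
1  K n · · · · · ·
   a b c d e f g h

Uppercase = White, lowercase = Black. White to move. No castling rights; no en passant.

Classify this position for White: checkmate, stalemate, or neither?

White to move; white king on a1.
In check: yes, from the black queen on b2.
King squares — b1: attacked by Qb2; a2: attacked by Qb2; b2: attacked by Ka3.
Legal moves for White: none.
In check with no legal moves → checkmate.

checkmate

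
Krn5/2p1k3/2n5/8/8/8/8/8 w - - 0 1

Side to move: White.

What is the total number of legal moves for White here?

0

White to move; king on a8.
In check: yes, from the black rook on b8.
Legal moves: none.
Count: 0.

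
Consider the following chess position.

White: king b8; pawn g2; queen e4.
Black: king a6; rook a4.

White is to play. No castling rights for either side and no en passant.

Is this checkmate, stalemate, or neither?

White to move; white king on b8.
In check: no.
Legal moves for White include: Kc8, Ka8, Kc7, Qe8, Qa8+, Qh7, Qe7, Qb7+, Qg6+, Qe6+, Qc6+, Qf5, Qe5, Qd5, Qh4, Qg4, Qf4, Qd4, ... (list truncated; more exist).
White has legal moves and is not in check → neither.

neither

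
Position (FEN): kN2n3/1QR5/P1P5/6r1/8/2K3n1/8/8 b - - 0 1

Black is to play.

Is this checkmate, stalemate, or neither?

Black to move; black king on a8.
In check: yes, from the white queen on b7.
King squares — a7: attacked by Qb7; b7: attacked by Pa6; b8: attacked by Qb7.
Legal moves for Black: none.
In check with no legal moves → checkmate.

checkmate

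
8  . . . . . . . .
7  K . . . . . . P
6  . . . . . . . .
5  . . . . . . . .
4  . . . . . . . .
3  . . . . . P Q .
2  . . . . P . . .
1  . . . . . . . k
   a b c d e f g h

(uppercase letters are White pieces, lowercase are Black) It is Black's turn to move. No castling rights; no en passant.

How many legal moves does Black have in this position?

0

Black to move; king on h1.
In check: no.
Legal moves: none.
Count: 0.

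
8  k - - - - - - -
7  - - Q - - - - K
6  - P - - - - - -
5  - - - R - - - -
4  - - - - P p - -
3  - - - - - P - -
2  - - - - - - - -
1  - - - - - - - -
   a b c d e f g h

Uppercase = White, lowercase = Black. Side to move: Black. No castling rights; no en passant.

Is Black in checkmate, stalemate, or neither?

stalemate

Black to move; black king on a8.
In check: no.
King squares — a7: attacked by Pb6; b7: attacked by Qc7; b8: attacked by Qc7.
Legal moves for Black: none.
Not in check and no legal moves → stalemate.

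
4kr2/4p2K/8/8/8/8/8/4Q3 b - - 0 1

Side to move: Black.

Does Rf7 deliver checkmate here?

After Rf7: white king on h7; in check: yes, from the black rook on f7.
White has 4 legal replies: Kh8, Kg8, Kh6, Kg6.
In check but a legal move exists → not checkmate.

no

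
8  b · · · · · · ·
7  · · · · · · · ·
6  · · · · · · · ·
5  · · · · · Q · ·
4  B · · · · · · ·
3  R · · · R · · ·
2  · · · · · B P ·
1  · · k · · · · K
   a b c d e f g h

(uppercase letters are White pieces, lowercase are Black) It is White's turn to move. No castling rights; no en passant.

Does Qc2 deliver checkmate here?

After Qc2: black king on c1; in check: yes, from the white queen on c2.
King squares — b1: attacked by Qc2; d1: attacked by Qc2; b2: attacked by Qc2; c2: attacked by Ba4; d2: attacked by Qc2.
Black has no legal moves → checkmate.

yes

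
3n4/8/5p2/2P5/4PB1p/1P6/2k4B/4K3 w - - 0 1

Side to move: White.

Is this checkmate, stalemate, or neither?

neither

White to move; white king on e1.
In check: no.
Legal moves for White: Bb8, Bc7, Bh6, Bd6, Bg5, Be5, Bfg3, Be3, Bd2, Bc1, Bhg3, Bg1, Kf2, Ke2, Kf1, c6, e5, b4.
White has 18 legal moves and is not in check → neither.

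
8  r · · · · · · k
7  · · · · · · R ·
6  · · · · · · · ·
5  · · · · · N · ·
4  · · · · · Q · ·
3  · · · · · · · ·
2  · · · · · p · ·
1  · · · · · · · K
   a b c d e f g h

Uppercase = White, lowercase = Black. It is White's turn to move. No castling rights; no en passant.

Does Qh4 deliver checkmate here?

After Qh4: black king on h8; in check: yes, from the white queen on h4.
King squares — g7: attacked by Nf5; h7: attacked by Qh4; g8: attacked by Rg7.
Black has no legal moves → checkmate.

yes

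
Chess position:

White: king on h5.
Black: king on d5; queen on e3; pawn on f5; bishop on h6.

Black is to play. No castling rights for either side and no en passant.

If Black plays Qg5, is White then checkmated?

yes

After Qg5: white king on h5; in check: yes, from the black queen on g5.
King squares — g4: attacked by Pf5; h4: attacked by Qg5; g5: attacked by Bh6; g6: attacked by Qg5; h6: attacked by Qg5.
White has no legal moves → checkmate.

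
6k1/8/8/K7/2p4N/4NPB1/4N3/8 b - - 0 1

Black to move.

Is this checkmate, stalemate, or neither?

neither

Black to move; black king on g8.
In check: no.
Legal moves for Black: Kh8, Kf8, Kh7, Kg7, Kf7, c3.
Black has 6 legal moves and is not in check → neither.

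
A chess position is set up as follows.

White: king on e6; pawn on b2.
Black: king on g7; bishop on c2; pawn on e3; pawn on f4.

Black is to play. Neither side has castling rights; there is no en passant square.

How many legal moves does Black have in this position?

17

Black to move; king on g7.
In check: no.
Legal moves: Kh8, Kg8, Kf8, Kh7, Kh6, Kg6, Bh7, Bg6, Bf5+, Be4, Ba4, Bd3, Bb3+, Bd1, Bb1, f3, e2.
Count: 17.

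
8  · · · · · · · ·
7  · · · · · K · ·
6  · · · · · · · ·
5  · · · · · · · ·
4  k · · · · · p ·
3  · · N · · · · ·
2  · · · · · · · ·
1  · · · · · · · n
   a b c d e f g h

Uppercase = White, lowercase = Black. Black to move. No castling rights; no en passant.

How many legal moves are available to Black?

Black to move; king on a4.
In check: yes, from the white knight on c3.
Legal moves: Ka5, Kb4, Kb3, Ka3.
Count: 4.

4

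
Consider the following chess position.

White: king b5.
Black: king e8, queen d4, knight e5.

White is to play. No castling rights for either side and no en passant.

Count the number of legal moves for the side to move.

White to move; king on b5.
In check: no.
Legal moves: Ka6, Ka5.
Count: 2.

2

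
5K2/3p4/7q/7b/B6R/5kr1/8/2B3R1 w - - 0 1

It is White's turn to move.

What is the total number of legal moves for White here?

2

White to move; king on f8.
In check: yes, from the black queen on h6.
Legal moves: Ke7, Bxh6.
Count: 2.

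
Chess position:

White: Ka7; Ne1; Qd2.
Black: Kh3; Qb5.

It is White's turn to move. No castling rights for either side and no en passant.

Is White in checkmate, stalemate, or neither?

neither

White to move; white king on a7.
In check: no.
Legal moves for White include: Ka8, Qd8, Qd7+, Qh6+, Qd6, Qg5, Qd5, Qa5, Qf4, Qd4, Qb4, Qe3+, Qd3+, Qc3+, Qh2+, Qg2+, Qf2, Qe2, ... (list truncated; more exist).
White has legal moves and is not in check → neither.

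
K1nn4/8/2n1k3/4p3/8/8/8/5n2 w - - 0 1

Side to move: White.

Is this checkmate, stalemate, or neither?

stalemate

White to move; white king on a8.
In check: no.
King squares — a7: attacked by Nc6; b7: attacked by Nd8; b8: attacked by Nc6.
Legal moves for White: none.
Not in check and no legal moves → stalemate.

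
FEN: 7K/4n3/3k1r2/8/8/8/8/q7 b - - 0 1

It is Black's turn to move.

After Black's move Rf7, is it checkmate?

yes

After Rf7: white king on h8; in check: yes, from the black queen on a1.
King squares — g7: attacked by Qa1; h7: attacked by Rf7; g8: attacked by Ne7.
White has no legal moves → checkmate.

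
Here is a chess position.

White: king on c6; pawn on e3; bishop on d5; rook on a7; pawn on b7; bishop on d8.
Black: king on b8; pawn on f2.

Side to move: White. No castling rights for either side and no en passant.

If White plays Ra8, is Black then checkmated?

yes

After Ra8: black king on b8; in check: yes, from the white rook on a8.
King squares — a7: attacked by Ra8; b7: attacked by Kc6; c7: attacked by Kc6; a8: attacked by Pb7; c8: attacked by Pb7.
Black has no legal moves → checkmate.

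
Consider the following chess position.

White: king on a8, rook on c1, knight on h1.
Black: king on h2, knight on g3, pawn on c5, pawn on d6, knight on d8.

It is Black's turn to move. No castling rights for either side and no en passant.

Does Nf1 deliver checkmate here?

no

After Nf1: white king on a8; in check: no.
White is not in check, so this cannot be checkmate.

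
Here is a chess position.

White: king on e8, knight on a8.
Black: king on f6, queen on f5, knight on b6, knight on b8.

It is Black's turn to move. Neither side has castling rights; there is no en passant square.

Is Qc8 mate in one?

yes

After Qc8: white king on e8; in check: yes, from the black queen on c8.
King squares — d7: attacked by Nb6; e7: attacked by Kf6; f7: attacked by Kf6; d8: attacked by Qc8; f8: attacked by Qc8.
White has no legal moves → checkmate.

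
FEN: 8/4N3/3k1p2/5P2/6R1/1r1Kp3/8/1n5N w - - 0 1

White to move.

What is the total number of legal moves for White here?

White to move; king on d3.
In check: yes, from the black rook on b3.
Legal moves: Ke4, Kd4, Kc4, Ke2, Kc2.
Count: 5.

5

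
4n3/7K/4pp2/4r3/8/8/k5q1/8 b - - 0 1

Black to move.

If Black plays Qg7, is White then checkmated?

yes

After Qg7: white king on h7; in check: yes, from the black queen on g7.
King squares — g6: attacked by Qg7; h6: attacked by Qg7; g7: attacked by Ne8; g8: attacked by Qg7; h8: attacked by Qg7.
White has no legal moves → checkmate.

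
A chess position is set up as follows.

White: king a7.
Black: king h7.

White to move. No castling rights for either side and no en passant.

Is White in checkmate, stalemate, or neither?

neither

White to move; white king on a7.
In check: no.
Legal moves for White: Kb8, Ka8, Kb7, Kb6, Ka6.
White has 5 legal moves and is not in check → neither.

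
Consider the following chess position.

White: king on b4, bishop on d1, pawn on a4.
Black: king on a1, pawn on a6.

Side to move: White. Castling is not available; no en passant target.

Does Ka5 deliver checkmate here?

no

After Ka5: black king on a1; in check: no.
Black is not in check, so this cannot be checkmate.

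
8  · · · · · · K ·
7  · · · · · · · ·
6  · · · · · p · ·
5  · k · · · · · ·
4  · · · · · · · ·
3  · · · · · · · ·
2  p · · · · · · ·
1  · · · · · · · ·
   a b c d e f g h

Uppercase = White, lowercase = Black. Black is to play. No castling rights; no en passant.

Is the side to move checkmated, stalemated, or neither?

neither

Black to move; black king on b5.
In check: no.
Legal moves for Black: Kc6, Kb6, Ka6, Kc5, Ka5, Kc4, Kb4, Ka4, f5, a1=Q, a1=R, a1=B, a1=N.
Black has 13 legal moves and is not in check → neither.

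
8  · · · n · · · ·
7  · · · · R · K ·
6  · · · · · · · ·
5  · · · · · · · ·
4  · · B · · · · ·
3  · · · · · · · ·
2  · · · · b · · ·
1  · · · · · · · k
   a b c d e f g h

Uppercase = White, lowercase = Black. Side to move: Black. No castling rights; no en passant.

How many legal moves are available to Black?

14

Black to move; king on h1.
In check: no.
Legal moves: Nf7, Nb7, Ne6+, Nc6, Bh5, Bg4, Bxc4, Bf3, Bd3, Bf1, Bd1, Kh2, Kg2, Kg1.
Count: 14.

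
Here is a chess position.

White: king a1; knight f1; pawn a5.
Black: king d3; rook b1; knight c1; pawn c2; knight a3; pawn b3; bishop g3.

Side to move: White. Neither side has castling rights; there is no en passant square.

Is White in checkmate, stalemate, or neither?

White to move; white king on a1.
In check: yes, from the black rook on b1.
King squares — b1: attacked by Pc2; a2: attacked by Nc1; b2: attacked by Rb1.
Legal moves for White: none.
In check with no legal moves → checkmate.

checkmate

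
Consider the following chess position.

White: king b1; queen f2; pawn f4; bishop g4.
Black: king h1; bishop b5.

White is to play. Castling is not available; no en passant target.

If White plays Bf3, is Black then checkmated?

After Bf3: black king on h1; in check: yes, from the white bishop on f3.
King squares — g1: attacked by Qf2; g2: attacked by Qf2; h2: attacked by Qf2.
Black has no legal moves → checkmate.

yes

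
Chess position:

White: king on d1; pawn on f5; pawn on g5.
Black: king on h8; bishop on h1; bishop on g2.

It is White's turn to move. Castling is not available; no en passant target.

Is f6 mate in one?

After f6: black king on h8; in check: no.
Black is not in check, so this cannot be checkmate.

no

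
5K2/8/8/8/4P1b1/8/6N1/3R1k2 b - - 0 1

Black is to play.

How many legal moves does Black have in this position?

Black to move; king on f1.
In check: yes, from the white rook on d1.
Legal moves: Kxg2, Kf2, Ke2, Bxd1.
Count: 4.

4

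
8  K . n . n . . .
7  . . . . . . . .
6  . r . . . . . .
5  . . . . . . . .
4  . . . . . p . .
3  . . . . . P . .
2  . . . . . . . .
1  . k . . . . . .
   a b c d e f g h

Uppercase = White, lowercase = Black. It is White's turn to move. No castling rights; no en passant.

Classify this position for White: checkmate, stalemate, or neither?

White to move; white king on a8.
In check: no.
King squares — a7: attacked by Nc8; b7: attacked by Rb6; b8: attacked by Rb6.
Legal moves for White: none.
Not in check and no legal moves → stalemate.

stalemate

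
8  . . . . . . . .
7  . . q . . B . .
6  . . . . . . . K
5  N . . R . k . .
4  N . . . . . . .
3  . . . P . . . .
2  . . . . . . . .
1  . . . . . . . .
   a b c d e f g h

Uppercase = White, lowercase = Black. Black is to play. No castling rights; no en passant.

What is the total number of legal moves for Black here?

4

Black to move; king on f5.
In check: yes, from the white rook on d5.
Legal moves: Kf6, Kg4, Kf4, Qe5.
Count: 4.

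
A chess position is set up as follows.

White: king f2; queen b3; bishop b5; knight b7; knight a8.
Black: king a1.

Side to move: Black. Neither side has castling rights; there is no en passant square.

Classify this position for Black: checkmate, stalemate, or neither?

stalemate

Black to move; black king on a1.
In check: no.
King squares — b1: attacked by Qb3; a2: attacked by Qb3; b2: attacked by Qb3.
Legal moves for Black: none.
Not in check and no legal moves → stalemate.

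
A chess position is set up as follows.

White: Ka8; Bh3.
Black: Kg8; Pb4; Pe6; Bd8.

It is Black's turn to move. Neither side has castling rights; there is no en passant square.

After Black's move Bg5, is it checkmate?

After Bg5: white king on a8; in check: no.
White is not in check, so this cannot be checkmate.

no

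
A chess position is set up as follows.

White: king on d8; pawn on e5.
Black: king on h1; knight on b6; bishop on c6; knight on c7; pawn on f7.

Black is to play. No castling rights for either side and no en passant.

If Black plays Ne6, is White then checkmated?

After Ne6: white king on d8; in check: yes, from the black knight on e6.
White has 1 legal reply: Ke7.
In check but a legal move exists → not checkmate.

no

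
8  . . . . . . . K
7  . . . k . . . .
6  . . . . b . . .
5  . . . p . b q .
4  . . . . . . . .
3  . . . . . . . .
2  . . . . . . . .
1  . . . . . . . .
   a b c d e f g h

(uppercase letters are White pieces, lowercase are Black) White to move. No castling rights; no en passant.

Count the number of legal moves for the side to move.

White to move; king on h8.
In check: no.
Legal moves: none.
Count: 0.

0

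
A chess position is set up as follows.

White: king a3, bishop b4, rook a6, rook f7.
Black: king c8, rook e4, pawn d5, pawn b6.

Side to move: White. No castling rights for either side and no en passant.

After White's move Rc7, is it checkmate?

no

After Rc7: black king on c8; in check: yes, from the white rook on c7.
Black has 3 legal replies: Kd8, Kb8, Kxc7.
In check but a legal move exists → not checkmate.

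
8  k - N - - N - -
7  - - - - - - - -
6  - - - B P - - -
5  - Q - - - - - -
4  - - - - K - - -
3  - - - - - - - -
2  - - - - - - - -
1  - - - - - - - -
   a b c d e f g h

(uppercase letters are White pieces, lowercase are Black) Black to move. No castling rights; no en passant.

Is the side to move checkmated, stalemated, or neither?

stalemate

Black to move; black king on a8.
In check: no.
King squares — a7: attacked by Nc8; b7: attacked by Qb5; b8: attacked by Qb5.
Legal moves for Black: none.
Not in check and no legal moves → stalemate.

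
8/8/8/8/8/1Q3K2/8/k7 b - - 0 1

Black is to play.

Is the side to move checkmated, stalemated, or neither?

stalemate

Black to move; black king on a1.
In check: no.
King squares — b1: attacked by Qb3; a2: attacked by Qb3; b2: attacked by Qb3.
Legal moves for Black: none.
Not in check and no legal moves → stalemate.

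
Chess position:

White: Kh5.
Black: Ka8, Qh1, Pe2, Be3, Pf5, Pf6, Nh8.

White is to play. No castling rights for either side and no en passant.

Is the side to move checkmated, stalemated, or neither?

White to move; white king on h5.
In check: yes, from the black queen on h1.
King squares — g4: attacked by Pf5; h4: attacked by Qh1; g5: attacked by Be3; g6: attacked by Nh8; h6: attacked by Qh1.
Legal moves for White: none.
In check with no legal moves → checkmate.

checkmate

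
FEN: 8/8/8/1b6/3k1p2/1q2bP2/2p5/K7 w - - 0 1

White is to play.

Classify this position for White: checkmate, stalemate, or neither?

stalemate

White to move; white king on a1.
In check: no.
King squares — b1: attacked by Pc2; a2: attacked by Qb3; b2: attacked by Qb3.
Legal moves for White: none.
Not in check and no legal moves → stalemate.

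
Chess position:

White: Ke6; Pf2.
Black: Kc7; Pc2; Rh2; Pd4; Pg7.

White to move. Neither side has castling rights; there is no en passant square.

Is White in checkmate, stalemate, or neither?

White to move; white king on e6.
In check: no.
Legal moves for White: Kf7, Ke7, Kf5, Ke5, Kd5, f3, f4.
White has 7 legal moves and is not in check → neither.

neither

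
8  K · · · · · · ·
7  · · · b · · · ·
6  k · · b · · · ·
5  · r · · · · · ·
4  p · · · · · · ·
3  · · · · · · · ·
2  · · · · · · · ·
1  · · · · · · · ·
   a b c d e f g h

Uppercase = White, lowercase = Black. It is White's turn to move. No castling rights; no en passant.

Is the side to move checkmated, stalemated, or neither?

White to move; white king on a8.
In check: no.
King squares — a7: attacked by Ka6; b7: attacked by Rb5; b8: attacked by Rb5.
Legal moves for White: none.
Not in check and no legal moves → stalemate.

stalemate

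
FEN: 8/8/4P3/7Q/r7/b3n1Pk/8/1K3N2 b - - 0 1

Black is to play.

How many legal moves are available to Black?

2

Black to move; king on h3.
In check: yes, from the white queen on h5.
Legal moves: Kg2, Rh4.
Count: 2.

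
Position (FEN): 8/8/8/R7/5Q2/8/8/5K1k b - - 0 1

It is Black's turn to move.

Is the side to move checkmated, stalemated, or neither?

Black to move; black king on h1.
In check: no.
King squares — g1: attacked by Kf1; g2: attacked by Kf1; h2: attacked by Qf4.
Legal moves for Black: none.
Not in check and no legal moves → stalemate.

stalemate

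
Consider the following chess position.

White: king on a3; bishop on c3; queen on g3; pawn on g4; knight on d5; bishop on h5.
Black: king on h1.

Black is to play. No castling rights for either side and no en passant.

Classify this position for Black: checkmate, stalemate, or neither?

stalemate

Black to move; black king on h1.
In check: no.
King squares — g1: attacked by Qg3; g2: attacked by Qg3; h2: attacked by Qg3.
Legal moves for Black: none.
Not in check and no legal moves → stalemate.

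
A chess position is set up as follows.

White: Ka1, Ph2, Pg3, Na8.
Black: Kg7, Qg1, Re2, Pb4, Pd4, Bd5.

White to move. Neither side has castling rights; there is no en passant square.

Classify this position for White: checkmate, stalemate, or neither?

checkmate

White to move; white king on a1.
In check: yes, from the black queen on g1.
King squares — b1: attacked by Qg1; a2: attacked by Re2; b2: attacked by Re2.
Legal moves for White: none.
In check with no legal moves → checkmate.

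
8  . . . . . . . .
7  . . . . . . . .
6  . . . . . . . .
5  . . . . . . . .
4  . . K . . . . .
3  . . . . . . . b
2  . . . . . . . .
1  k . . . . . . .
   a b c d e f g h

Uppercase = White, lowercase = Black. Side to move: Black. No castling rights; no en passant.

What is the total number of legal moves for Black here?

10

Black to move; king on a1.
In check: no.
Legal moves: Bc8, Bd7, Be6+, Bf5, Bg4, Bg2, Bf1+, Kb2, Ka2, Kb1.
Count: 10.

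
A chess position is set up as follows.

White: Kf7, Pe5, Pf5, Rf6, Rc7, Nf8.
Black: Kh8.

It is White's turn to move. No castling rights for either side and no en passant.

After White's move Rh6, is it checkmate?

After Rh6: black king on h8; in check: yes, from the white rook on h6.
King squares — g7: attacked by Kf7; h7: attacked by Rh6; g8: attacked by Kf7.
Black has no legal moves → checkmate.

yes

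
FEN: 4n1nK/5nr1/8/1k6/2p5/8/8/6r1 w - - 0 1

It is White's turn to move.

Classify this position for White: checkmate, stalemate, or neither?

White to move; white king on h8.
In check: yes, from the black knight on f7.
King squares — g7: attacked by Rg1; h7: attacked by Rg7; g8: attacked by Rg7.
Legal moves for White: none.
In check with no legal moves → checkmate.

checkmate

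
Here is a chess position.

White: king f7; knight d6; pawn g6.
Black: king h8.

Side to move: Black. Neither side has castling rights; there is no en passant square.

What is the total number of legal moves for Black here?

Black to move; king on h8.
In check: no.
Legal moves: none.
Count: 0.

0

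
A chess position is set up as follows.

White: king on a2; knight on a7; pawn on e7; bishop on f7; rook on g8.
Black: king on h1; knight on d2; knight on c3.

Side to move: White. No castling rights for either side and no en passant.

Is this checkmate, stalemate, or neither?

White to move; white king on a2.
In check: yes, from the black knight on c3.
Legal moves for White: Ka3, Kb2, Ka1.
White is in check but has 3 legal moves → neither.

neither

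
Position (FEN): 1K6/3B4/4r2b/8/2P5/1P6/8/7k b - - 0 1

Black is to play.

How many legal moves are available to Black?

Black to move; king on h1.
In check: no.
Legal moves: Bf8, Bg7, Bg5, Bf4+, Be3, Bd2, Bc1, Re8+, Re7, Rg6, Rf6, Rd6, Rc6, Rb6+, Ra6, Re5, Re4, Re3, Re2, Re1, Kh2, Kg2, Kg1.
Count: 23.

23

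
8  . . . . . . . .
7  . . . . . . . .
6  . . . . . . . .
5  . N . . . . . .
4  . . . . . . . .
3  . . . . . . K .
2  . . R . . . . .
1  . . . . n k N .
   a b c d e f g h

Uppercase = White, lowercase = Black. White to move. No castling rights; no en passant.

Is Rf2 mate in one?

After Rf2: black king on f1; in check: yes, from the white rook on f2.
Black has 1 legal reply: Kxg1.
In check but a legal move exists → not checkmate.

no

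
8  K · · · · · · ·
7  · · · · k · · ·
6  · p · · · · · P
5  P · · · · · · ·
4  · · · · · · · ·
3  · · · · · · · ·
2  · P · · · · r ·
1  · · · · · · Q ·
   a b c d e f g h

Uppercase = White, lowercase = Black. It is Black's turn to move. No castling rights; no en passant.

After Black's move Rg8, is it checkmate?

no

After Rg8: white king on a8; in check: yes, from the black rook on g8.
White has 3 legal replies: Kb7, Ka7, Qxg8.
In check but a legal move exists → not checkmate.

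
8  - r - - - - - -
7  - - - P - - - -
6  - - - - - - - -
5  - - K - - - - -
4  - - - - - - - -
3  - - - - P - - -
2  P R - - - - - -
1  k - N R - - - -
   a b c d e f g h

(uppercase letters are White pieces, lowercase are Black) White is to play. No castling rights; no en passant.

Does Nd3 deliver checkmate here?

After Nd3: black king on a1; in check: yes, from the white rook on d1.
King squares — b1: attacked by Rd1; a2: attacked by Rb2; b2: attacked by Nd3.
Black has no legal moves → checkmate.

yes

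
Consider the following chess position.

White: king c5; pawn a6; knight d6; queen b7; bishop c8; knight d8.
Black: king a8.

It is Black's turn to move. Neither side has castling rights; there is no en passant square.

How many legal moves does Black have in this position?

0

Black to move; king on a8.
In check: yes, from the white queen on b7.
Legal moves: none.
Count: 0.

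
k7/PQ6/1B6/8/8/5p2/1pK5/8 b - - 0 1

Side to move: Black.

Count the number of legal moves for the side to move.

Black to move; king on a8.
In check: yes, from the white queen on b7.
Legal moves: Kxb7.
Count: 1.

1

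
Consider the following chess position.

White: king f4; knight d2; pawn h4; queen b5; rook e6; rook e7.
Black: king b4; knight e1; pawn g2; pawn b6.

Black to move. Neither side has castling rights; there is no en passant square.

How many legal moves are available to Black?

3

Black to move; king on b4.
In check: yes, from the white queen on b5.
Legal moves: Kxb5, Kc3, Ka3.
Count: 3.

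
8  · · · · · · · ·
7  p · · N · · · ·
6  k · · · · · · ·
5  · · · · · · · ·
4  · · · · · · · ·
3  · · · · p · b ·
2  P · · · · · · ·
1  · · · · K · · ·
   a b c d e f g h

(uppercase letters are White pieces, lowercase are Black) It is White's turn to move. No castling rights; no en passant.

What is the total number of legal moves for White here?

White to move; king on e1.
In check: yes, from the black bishop on g3.
Legal moves: Ke2, Kf1, Kd1.
Count: 3.

3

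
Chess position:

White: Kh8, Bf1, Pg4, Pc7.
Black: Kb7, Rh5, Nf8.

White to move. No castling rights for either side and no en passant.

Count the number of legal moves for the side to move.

3

White to move; king on h8.
In check: yes, from the black rook on h5.
Legal moves: Kg8, Kg7, gxh5.
Count: 3.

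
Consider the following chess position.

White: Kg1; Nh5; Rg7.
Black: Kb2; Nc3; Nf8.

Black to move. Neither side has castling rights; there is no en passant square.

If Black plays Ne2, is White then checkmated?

no

After Ne2: white king on g1; in check: yes, from the black knight on e2.
White has 5 legal replies: Kh2, Kg2, Kf2, Kh1, Kf1.
In check but a legal move exists → not checkmate.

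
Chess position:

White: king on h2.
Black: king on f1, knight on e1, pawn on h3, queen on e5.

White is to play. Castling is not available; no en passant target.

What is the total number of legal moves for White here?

White to move; king on h2.
In check: yes, from the black queen on e5.
Legal moves: Kxh3, Kh1.
Count: 2.

2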